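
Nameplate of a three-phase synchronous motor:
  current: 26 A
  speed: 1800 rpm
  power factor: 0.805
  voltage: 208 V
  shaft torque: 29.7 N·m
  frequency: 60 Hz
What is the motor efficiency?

74.2 %

ω = 2π × 1800/60 = 188.5 rad/s; P_out = τω = 29.7 × 188.5 = 5598 W
P_in = √3·V_L·I_L·cosφ = 1.732 × 208 × 26 × 0.805 = 7540 W
η = P_out / P_in = 5598 / 7540 = 0.742 = 74.2%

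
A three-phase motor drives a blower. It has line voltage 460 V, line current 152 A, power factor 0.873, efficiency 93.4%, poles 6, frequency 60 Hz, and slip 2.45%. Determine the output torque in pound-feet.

P_in = √3·V·I·cosφ = 1.732 × 460 × 152 × 0.873 = 105722 W
P_out = η·P_in = 0.934 × 105722 = 98744 W
n_s = 120×60/6 = 1200 rpm; n = 1200×(1−0.0245) = 1171 rpm
ω = 2π×1171/60 = 122.6 rad/s
τ = P_out/ω = 98744/122.6 = 805.4 N·m
In lb·ft: 805.4/1.356 = 594 lb·ft

594 lb·ft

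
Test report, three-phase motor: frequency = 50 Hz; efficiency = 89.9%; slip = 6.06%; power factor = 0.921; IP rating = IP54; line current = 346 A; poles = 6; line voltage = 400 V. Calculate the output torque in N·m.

2020 N·m

P_in = √3·V·I·cosφ = 1.732 × 400 × 346 × 0.921 = 220772 W
P_out = η·P_in = 0.899 × 220772 = 198474 W
n_s = 120×50/6 = 1000 rpm; n = 1000×(1−0.0606) = 939 rpm
ω = 2π×939/60 = 98.33 rad/s
τ = P_out/ω = 198474/98.33 = 2020 N·m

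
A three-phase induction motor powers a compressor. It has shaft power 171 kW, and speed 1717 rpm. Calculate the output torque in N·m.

ω = 2π × 1717/60 = 179.8 rad/s
τ = P/ω = 171000/179.8 = 951 N·m

951 N·m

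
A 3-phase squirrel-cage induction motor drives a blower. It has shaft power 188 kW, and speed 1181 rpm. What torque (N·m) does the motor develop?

ω = 2π × 1181/60 = 123.7 rad/s
τ = P/ω = 188000/123.7 = 1520 N·m

1520 N·m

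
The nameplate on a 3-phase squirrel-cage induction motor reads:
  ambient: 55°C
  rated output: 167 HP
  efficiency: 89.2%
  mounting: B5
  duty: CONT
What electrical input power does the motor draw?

P_out = 167 × 746 = 124582 W
P_in = P_out/η = 124582/0.892 = 139666 W = 140 kW

140 kW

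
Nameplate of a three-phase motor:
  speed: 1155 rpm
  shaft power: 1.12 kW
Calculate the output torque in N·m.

ω = 2π × 1155/60 = 121 rad/s
τ = P/ω = 1120/121 = 9.26 N·m

9.26 N·m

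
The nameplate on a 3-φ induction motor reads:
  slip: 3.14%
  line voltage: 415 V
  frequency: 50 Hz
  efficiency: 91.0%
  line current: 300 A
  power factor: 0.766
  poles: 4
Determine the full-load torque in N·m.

P_in = √3·V·I·cosφ = 1.732 × 415 × 300 × 0.766 = 165176 W
P_out = η·P_in = 0.91 × 165176 = 150310 W
n_s = 120×50/4 = 1500 rpm; n = 1500×(1−0.0314) = 1453 rpm
ω = 2π×1453/60 = 152.2 rad/s
τ = P_out/ω = 150310/152.2 = 988 N·m

988 N·m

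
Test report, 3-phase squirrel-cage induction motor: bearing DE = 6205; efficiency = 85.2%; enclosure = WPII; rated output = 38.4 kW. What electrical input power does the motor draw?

45.1 kW

P_out = 38400 W
P_in = P_out/η = 38400/0.852 = 45070 W = 45.1 kW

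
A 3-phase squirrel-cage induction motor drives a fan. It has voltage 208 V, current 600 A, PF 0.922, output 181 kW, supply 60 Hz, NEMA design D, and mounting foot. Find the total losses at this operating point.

P_in = √3·V·I·cosφ = 1.732×208×600×0.922 = 199294 W
P_out = 181000 W
Losses = P_in − P_out = 199294 − 181000 = 18294 W

18.3 kW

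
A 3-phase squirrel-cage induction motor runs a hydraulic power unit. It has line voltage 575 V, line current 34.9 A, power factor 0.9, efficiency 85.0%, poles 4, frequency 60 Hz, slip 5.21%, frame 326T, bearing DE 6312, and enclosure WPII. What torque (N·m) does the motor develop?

P_in = √3·V·I·cosφ = 1.732 × 575 × 34.9 × 0.9 = 31281 W
P_out = η·P_in = 0.85 × 31281 = 26589 W
n_s = 120×60/4 = 1800 rpm; n = 1800×(1−0.0521) = 1706 rpm
ω = 2π×1706/60 = 178.7 rad/s
τ = P_out/ω = 26589/178.7 = 149 N·m

149 N·m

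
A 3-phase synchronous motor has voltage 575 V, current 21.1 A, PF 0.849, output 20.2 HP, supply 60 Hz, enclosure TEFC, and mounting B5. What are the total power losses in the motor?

P_in = √3·V·I·cosφ = 1.732×575×21.1×0.849 = 17840 W
P_out = 20.2×746 = 15069 W
Losses = P_in − P_out = 17840 − 15069 = 2771 W

2.77 kW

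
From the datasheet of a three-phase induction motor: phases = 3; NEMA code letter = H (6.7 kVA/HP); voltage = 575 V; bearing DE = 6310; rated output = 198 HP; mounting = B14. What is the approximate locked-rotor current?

S_LR = 6.7 × 198 = 1326.6 kVA
I_LR = S_LR/(√3·V_L) = 1326600/(1.732×575) = 1330 A

1330 A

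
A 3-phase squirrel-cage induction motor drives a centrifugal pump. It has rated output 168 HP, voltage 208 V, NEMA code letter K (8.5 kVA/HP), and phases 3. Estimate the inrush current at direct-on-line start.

S_LR = 8.5 × 168 = 1428 kVA
I_LR = S_LR/(√3·V_L) = 1428000/(1.732×208) = 3960 A

3960 A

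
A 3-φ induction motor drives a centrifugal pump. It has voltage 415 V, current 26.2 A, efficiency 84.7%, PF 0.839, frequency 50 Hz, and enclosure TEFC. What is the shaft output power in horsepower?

P_in = √3·V·I·cosφ = 1.732 × 415 × 26.2 × 0.839 = 15800 W
P_out = η·P_in = 0.847 × 15800 = 13383 W
= 13383/746 = 17.9 HP

17.9 HP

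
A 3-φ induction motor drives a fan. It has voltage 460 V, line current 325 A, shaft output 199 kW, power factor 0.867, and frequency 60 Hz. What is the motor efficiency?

88.6 %

P_out = 199 kW = 199000 W
P_in = √3·V_L·I_L·cosφ = 1.732 × 460 × 325 × 0.867 = 224496 W
η = P_out / P_in = 199000 / 224496 = 0.886 = 88.6%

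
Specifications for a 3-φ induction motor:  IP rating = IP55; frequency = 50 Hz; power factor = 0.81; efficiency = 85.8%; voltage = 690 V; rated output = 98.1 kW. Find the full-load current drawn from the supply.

118 A

P_out = 98.1 kW = 98100 W
P_in = P_out / η = 98100 / 0.858 = 114336 W
I_L = P_in / (√3·V_L·cosφ) = 114336 / (1.732 × 690 × 0.81) = 118 A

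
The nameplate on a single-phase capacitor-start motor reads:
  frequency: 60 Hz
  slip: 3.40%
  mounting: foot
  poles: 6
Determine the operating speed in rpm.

1159 rpm

n_s = 120f/p = 120×60/6 = 1200 rpm
n = n_s(1 − s) = 1200 × (1 − 0.034) = 1159 rpm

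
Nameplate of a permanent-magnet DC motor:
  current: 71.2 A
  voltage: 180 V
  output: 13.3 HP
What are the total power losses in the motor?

P_in = V·I = 180×71.2 = 12816 W
P_out = 13.3×746 = 9922 W
Losses = P_in − P_out = 12816 − 9922 = 2894 W

2.89 kW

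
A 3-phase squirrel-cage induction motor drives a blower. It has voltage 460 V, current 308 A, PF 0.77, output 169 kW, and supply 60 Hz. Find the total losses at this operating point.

20 kW

P_in = √3·V·I·cosφ = 1.732×460×308×0.77 = 188950 W
P_out = 169000 W
Losses = P_in − P_out = 188950 − 169000 = 19950 W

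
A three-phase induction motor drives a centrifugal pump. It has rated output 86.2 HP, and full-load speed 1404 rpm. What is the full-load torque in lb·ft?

P_out = 86.2 × 746 = 64305 W
ω = 2π × 1404/60 = 147 rad/s
τ = P_out/ω = 64305/147 = 437.4 N·m
In lb·ft: 437.4/1.356 = 323 lb·ft

323 lb·ft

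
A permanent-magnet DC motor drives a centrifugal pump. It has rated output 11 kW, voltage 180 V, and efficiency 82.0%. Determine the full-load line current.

P_out = 11 kW = 11000 W
P_in = P_out / η = 11000 / 0.820 = 13415 W
I = P_in / V = 13415 / 180 = 74.5 A

74.5 A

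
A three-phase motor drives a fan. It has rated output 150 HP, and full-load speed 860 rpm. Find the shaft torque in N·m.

P_out = 150 × 746 = 111900 W
ω = 2π × 860/60 = 90.06 rad/s
τ = P_out/ω = 111900/90.06 = 1240 N·m

1240 N·m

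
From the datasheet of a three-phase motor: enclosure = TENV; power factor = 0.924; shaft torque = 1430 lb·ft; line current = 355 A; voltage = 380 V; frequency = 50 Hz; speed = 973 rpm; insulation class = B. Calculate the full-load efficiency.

91.5 %

τ = 1430 lb·ft × 1.356 = 1939 N·m
ω = 2π × 973/60 = 101.9 rad/s; P_out = τω = 1939 × 101.9 = 197584 W
P_in = √3·V_L·I_L·cosφ = 1.732 × 380 × 355 × 0.924 = 215890 W
η = P_out / P_in = 197584 / 215890 = 0.915 = 91.5%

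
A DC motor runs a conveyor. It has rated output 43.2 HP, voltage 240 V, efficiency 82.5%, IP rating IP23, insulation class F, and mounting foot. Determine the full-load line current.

P_out = 43.2 × 746 = 32227 W
P_in = P_out / η = 32227 / 0.825 = 39063 W
I = P_in / V = 39063 / 240 = 163 A

163 A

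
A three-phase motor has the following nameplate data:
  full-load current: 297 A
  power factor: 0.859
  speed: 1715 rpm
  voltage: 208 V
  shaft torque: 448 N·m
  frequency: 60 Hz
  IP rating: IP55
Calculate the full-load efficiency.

87.5 %

ω = 2π × 1715/60 = 179.6 rad/s; P_out = τω = 448 × 179.6 = 80461 W
P_in = √3·V_L·I_L·cosφ = 1.732 × 208 × 297 × 0.859 = 91910 W
η = P_out / P_in = 80461 / 91910 = 0.875 = 87.5%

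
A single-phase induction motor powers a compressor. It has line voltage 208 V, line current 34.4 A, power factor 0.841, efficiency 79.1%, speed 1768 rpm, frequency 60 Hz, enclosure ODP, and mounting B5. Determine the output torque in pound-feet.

P_in = V·I·cosφ = 208 × 34.4 × 0.841 = 6018 W
P_out = η·P_in = 0.791 × 6018 = 4760 W
n = 1768 rpm
ω = 2π×1768/60 = 185.1 rad/s
τ = P_out/ω = 4760/185.1 = 25.72 N·m
In lb·ft: 25.72/1.356 = 19 lb·ft

19 lb·ft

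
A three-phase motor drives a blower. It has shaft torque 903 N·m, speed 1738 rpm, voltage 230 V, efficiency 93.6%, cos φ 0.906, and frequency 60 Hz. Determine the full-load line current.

486 A

ω = 2π×1738/60 = 182 rad/s; P_out = τω = 903 × 182 = 164346 W
P_in = P_out / η = 164346 / 0.936 = 175583 W
I_L = P_in / (√3·V_L·cosφ) = 175583 / (1.732 × 230 × 0.906) = 486 A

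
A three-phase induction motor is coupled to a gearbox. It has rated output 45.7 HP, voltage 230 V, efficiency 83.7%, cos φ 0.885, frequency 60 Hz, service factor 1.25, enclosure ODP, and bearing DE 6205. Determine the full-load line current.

P_out = 45.7 × 746 = 34092 W
P_in = P_out / η = 34092 / 0.837 = 40731 W
I_L = P_in / (√3·V_L·cosφ) = 40731 / (1.732 × 230 × 0.885) = 116 A

116 A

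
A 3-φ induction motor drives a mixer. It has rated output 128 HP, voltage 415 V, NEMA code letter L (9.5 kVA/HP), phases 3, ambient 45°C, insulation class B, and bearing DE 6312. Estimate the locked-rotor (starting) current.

S_LR = 9.5 × 128 = 1216 kVA
I_LR = S_LR/(√3·V_L) = 1216000/(1.732×415) = 1690 A

1690 A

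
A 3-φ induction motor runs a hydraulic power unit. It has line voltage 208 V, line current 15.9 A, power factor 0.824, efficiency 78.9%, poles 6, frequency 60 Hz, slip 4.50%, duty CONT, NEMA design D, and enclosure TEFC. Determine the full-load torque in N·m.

P_in = √3·V·I·cosφ = 1.732 × 208 × 15.9 × 0.824 = 4720 W
P_out = η·P_in = 0.789 × 4720 = 3724 W
n_s = 120×60/6 = 1200 rpm; n = 1200×(1−0.045) = 1146 rpm
ω = 2π×1146/60 = 120 rad/s
τ = P_out/ω = 3724/120 = 31 N·m

31 N·m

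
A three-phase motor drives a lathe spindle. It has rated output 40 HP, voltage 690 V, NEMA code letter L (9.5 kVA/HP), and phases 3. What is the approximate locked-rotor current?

S_LR = 9.5 × 40 = 380 kVA
I_LR = S_LR/(√3·V_L) = 380000/(1.732×690) = 318 A

318 A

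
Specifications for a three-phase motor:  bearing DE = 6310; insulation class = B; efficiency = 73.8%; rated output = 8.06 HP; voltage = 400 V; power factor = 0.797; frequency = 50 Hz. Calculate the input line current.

14.8 A

P_out = 8.06 × 746 = 6013 W
P_in = P_out / η = 6013 / 0.738 = 8148 W
I_L = P_in / (√3·V_L·cosφ) = 8148 / (1.732 × 400 × 0.797) = 14.8 A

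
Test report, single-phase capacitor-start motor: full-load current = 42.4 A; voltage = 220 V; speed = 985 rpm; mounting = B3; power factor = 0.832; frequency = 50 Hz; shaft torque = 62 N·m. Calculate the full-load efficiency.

82.4 %

ω = 2π × 985/60 = 103.1 rad/s; P_out = τω = 62 × 103.1 = 6392 W
P_in = V·I·cosφ = 220 × 42.4 × 0.832 = 7761 W
η = P_out / P_in = 6392 / 7761 = 0.824 = 82.4%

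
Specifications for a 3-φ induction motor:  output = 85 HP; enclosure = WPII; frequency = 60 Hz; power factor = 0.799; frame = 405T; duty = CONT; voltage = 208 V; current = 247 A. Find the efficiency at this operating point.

89.2 %

P_out = 85 × 746 = 63410 W
P_in = √3·V_L·I_L·cosφ = 1.732 × 208 × 247 × 0.799 = 71098 W
η = P_out / P_in = 63410 / 71098 = 0.892 = 89.2%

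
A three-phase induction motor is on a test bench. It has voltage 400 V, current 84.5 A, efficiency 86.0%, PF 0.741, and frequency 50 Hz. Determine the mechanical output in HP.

50 HP

P_in = √3·V·I·cosφ = 1.732 × 400 × 84.5 × 0.741 = 43379 W
P_out = η·P_in = 0.86 × 43379 = 37306 W
= 37306/746 = 50 HP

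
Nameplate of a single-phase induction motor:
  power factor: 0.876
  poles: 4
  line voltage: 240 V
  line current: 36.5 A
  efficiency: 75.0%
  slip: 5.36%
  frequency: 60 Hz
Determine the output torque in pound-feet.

23.8 lb·ft

P_in = V·I·cosφ = 240 × 36.5 × 0.876 = 7674 W
P_out = η·P_in = 0.75 × 7674 = 5756 W
n_s = 120×60/4 = 1800 rpm; n = 1800×(1−0.0536) = 1704 rpm
ω = 2π×1704/60 = 178.4 rad/s
τ = P_out/ω = 5756/178.4 = 32.26 N·m
In lb·ft: 32.26/1.356 = 23.8 lb·ft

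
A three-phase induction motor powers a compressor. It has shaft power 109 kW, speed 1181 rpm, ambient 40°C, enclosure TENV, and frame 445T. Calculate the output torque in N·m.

ω = 2π × 1181/60 = 123.7 rad/s
τ = P/ω = 109000/123.7 = 881 N·m

881 N·m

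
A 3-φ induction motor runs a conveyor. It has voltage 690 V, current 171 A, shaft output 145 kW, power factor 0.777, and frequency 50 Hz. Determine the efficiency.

P_out = 145 kW = 145000 W
P_in = √3·V_L·I_L·cosφ = 1.732 × 690 × 171 × 0.777 = 158787 W
η = P_out / P_in = 145000 / 158787 = 0.913 = 91.3%

91.3 %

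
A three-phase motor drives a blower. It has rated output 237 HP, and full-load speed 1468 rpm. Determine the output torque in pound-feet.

P_out = 237 × 746 = 176802 W
ω = 2π × 1468/60 = 153.7 rad/s
τ = P_out/ω = 176802/153.7 = 1150 N·m
In lb·ft: 1150/1.356 = 848 lb·ft

848 lb·ft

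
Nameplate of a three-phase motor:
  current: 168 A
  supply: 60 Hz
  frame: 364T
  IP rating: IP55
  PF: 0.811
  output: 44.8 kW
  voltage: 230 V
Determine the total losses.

9.48 kW

P_in = √3·V·I·cosφ = 1.732×230×168×0.811 = 54276 W
P_out = 44800 W
Losses = P_in − P_out = 54276 − 44800 = 9476 W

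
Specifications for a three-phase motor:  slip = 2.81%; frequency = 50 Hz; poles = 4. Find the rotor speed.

n_s = 120f/p = 120×50/4 = 1500 rpm
n = n_s(1 − s) = 1500 × (1 − 0.0281) = 1458 rpm

1458 rpm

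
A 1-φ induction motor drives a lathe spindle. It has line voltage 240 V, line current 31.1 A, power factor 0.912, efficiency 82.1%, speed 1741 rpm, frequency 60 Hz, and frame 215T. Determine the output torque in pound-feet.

P_in = V·I·cosφ = 240 × 31.1 × 0.912 = 6807 W
P_out = η·P_in = 0.821 × 6807 = 5589 W
n = 1741 rpm
ω = 2π×1741/60 = 182.3 rad/s
τ = P_out/ω = 5589/182.3 = 30.66 N·m
In lb·ft: 30.66/1.356 = 22.6 lb·ft

22.6 lb·ft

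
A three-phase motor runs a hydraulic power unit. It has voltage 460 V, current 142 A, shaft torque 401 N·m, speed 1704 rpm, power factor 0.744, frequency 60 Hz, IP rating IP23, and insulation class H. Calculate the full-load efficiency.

85.0 %

ω = 2π × 1704/60 = 178.4 rad/s; P_out = τω = 401 × 178.4 = 71538 W
P_in = √3·V_L·I_L·cosφ = 1.732 × 460 × 142 × 0.744 = 84172 W
η = P_out / P_in = 71538 / 84172 = 0.850 = 85.0%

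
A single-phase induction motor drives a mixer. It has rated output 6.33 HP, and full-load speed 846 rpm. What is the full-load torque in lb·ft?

39.3 lb·ft

P_out = 6.33 × 746 = 4722 W
ω = 2π × 846/60 = 88.59 rad/s
τ = P_out/ω = 4722/88.59 = 53.3 N·m
In lb·ft: 53.3/1.356 = 39.3 lb·ft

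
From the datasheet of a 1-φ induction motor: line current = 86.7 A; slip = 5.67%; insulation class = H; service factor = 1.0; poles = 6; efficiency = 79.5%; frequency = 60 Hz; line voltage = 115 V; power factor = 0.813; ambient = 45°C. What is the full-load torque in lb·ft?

P_in = V·I·cosφ = 115 × 86.7 × 0.813 = 8106 W
P_out = η·P_in = 0.795 × 8106 = 6444 W
n_s = 120×60/6 = 1200 rpm; n = 1200×(1−0.0567) = 1132 rpm
ω = 2π×1132/60 = 118.5 rad/s
τ = P_out/ω = 6444/118.5 = 54.38 N·m
In lb·ft: 54.38/1.356 = 40.1 lb·ft

40.1 lb·ft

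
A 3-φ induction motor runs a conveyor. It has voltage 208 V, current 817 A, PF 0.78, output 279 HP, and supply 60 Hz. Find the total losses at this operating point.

P_in = √3·V·I·cosφ = 1.732×208×817×0.78 = 229577 W
P_out = 279×746 = 208134 W
Losses = P_in − P_out = 229577 − 208134 = 21443 W

21400 W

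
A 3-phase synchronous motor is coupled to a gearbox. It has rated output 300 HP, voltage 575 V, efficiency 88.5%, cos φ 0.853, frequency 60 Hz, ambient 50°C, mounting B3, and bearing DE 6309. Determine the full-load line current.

P_out = 300 × 746 = 223800 W
P_in = P_out / η = 223800 / 0.885 = 252881 W
I_L = P_in / (√3·V_L·cosφ) = 252881 / (1.732 × 575 × 0.853) = 298 A

298 A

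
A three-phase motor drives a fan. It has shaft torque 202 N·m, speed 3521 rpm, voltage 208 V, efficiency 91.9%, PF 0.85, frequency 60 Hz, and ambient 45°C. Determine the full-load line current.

ω = 2π×3521/60 = 368.7 rad/s; P_out = τω = 202 × 368.7 = 74477 W
P_in = P_out / η = 74477 / 0.919 = 81041 W
I_L = P_in / (√3·V_L·cosφ) = 81041 / (1.732 × 208 × 0.85) = 265 A

265 A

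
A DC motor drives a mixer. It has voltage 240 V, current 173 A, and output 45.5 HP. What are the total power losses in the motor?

P_in = V·I = 240×173 = 41520 W
P_out = 45.5×746 = 33943 W
Losses = P_in − P_out = 41520 − 33943 = 7577 W

7.58 kW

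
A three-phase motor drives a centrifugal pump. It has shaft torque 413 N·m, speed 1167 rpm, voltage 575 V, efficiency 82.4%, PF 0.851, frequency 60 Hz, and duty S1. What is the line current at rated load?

72.3 A

ω = 2π×1167/60 = 122.2 rad/s; P_out = τω = 413 × 122.2 = 50469 W
P_in = P_out / η = 50469 / 0.824 = 61249 W
I_L = P_in / (√3·V_L·cosφ) = 61249 / (1.732 × 575 × 0.851) = 72.3 A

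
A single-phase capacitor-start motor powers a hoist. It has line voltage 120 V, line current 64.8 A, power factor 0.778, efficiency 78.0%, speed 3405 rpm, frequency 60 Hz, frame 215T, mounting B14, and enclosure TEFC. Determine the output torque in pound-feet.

P_in = V·I·cosφ = 120 × 64.8 × 0.778 = 6050 W
P_out = η·P_in = 0.78 × 6050 = 4719 W
n = 3405 rpm
ω = 2π×3405/60 = 356.6 rad/s
τ = P_out/ω = 4719/356.6 = 13.23 N·m
In lb·ft: 13.23/1.356 = 9.76 lb·ft

9.76 lb·ft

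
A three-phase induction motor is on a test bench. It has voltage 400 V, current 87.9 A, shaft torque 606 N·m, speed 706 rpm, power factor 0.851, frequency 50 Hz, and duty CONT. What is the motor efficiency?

86.5 %

ω = 2π × 706/60 = 73.93 rad/s; P_out = τω = 606 × 73.93 = 44802 W
P_in = √3·V_L·I_L·cosφ = 1.732 × 400 × 87.9 × 0.851 = 51823 W
η = P_out / P_in = 44802 / 51823 = 0.865 = 86.5%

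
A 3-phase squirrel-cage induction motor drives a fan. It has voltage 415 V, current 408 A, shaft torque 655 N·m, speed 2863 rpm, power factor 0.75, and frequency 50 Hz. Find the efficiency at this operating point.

ω = 2π × 2863/60 = 299.8 rad/s; P_out = τω = 655 × 299.8 = 196369 W
P_in = √3·V_L·I_L·cosφ = 1.732 × 415 × 408 × 0.75 = 219947 W
η = P_out / P_in = 196369 / 219947 = 0.893 = 89.3%

89.3 %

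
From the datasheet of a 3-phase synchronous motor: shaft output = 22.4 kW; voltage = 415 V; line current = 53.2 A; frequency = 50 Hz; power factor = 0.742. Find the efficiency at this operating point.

78.9 %

P_out = 22.4 kW = 22400 W
P_in = √3·V_L·I_L·cosφ = 1.732 × 415 × 53.2 × 0.742 = 28373 W
η = P_out / P_in = 22400 / 28373 = 0.789 = 78.9%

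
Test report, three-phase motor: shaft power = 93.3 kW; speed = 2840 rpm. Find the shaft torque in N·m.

ω = 2π × 2840/60 = 297.4 rad/s
τ = P/ω = 93300/297.4 = 314 N·m

314 N·m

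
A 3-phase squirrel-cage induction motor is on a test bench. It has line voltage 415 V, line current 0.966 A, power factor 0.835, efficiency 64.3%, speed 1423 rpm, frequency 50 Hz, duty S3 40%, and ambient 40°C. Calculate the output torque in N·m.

P_in = √3·V·I·cosφ = 1.732 × 415 × 0.966 × 0.835 = 580 W
P_out = η·P_in = 0.643 × 580 = 373 W
n = 1423 rpm
ω = 2π×1423/60 = 149 rad/s
τ = P_out/ω = 373/149 = 2.5 N·m

2.5 N·m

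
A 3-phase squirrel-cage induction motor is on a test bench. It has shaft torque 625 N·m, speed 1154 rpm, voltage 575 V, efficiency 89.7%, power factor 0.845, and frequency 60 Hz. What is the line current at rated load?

ω = 2π×1154/60 = 120.8 rad/s; P_out = τω = 625 × 120.8 = 75500 W
P_in = P_out / η = 75500 / 0.897 = 84169 W
I_L = P_in / (√3·V_L·cosφ) = 84169 / (1.732 × 575 × 0.845) = 100 A

100 A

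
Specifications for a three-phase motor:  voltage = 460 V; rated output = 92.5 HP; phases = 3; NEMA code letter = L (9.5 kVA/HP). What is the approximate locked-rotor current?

S_LR = 9.5 × 92.5 = 878.75 kVA
I_LR = S_LR/(√3·V_L) = 878750/(1.732×460) = 1100 A

1100 A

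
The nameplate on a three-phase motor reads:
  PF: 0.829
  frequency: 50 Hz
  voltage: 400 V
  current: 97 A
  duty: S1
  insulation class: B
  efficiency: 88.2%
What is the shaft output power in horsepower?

65.9 HP

P_in = √3·V·I·cosφ = 1.732 × 400 × 97 × 0.829 = 55710 W
P_out = η·P_in = 0.882 × 55710 = 49136 W
= 49136/746 = 65.9 HP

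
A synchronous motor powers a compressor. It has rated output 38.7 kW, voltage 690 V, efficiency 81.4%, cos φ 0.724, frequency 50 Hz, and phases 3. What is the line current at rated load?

54.9 A

P_out = 38.7 kW = 38700 W
P_in = P_out / η = 38700 / 0.814 = 47543 W
I_L = P_in / (√3·V_L·cosφ) = 47543 / (1.732 × 690 × 0.724) = 54.9 A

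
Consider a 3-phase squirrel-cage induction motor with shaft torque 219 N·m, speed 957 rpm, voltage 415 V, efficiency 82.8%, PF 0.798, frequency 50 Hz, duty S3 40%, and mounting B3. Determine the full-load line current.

46.2 A

ω = 2π×957/60 = 100.2 rad/s; P_out = τω = 219 × 100.2 = 21944 W
P_in = P_out / η = 21944 / 0.828 = 26502 W
I_L = P_in / (√3·V_L·cosφ) = 26502 / (1.732 × 415 × 0.798) = 46.2 A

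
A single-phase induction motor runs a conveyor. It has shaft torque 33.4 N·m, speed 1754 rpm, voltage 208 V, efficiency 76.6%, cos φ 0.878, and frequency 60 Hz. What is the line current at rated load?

43.9 A

ω = 2π×1754/60 = 183.7 rad/s; P_out = τω = 33.4 × 183.7 = 6136 W
P_in = P_out / η = 6136 / 0.766 = 8010 W
I = P_in / (V·cosφ) = 8010 / (208 × 0.878) = 43.9 A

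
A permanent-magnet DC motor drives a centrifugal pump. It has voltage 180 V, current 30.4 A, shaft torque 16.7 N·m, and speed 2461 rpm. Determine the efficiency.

78.7 %

ω = 2π × 2461/60 = 257.7 rad/s; P_out = τω = 16.7 × 257.7 = 4304 W
P_in = V·I = 180 × 30.4 = 5472 W
η = P_out / P_in = 4304 / 5472 = 0.787 = 78.7%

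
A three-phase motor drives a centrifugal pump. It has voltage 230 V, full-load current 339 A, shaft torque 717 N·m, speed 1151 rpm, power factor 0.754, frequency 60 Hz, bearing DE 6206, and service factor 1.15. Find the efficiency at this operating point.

84.9 %

ω = 2π × 1151/60 = 120.5 rad/s; P_out = τω = 717 × 120.5 = 86399 W
P_in = √3·V_L·I_L·cosφ = 1.732 × 230 × 339 × 0.754 = 101823 W
η = P_out / P_in = 86399 / 101823 = 0.849 = 84.9%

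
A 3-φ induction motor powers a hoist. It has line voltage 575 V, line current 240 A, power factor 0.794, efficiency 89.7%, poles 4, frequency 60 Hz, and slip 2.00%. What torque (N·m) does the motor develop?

922 N·m

P_in = √3·V·I·cosφ = 1.732 × 575 × 240 × 0.794 = 189779 W
P_out = η·P_in = 0.897 × 189779 = 170232 W
n_s = 120×60/4 = 1800 rpm; n = 1800×(1−0.02) = 1764 rpm
ω = 2π×1764/60 = 184.7 rad/s
τ = P_out/ω = 170232/184.7 = 922 N·m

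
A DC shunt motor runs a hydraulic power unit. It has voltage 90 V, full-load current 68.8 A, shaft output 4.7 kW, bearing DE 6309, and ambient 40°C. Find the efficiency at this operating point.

P_out = 4.7 kW = 4700 W
P_in = V·I = 90 × 68.8 = 6192 W
η = P_out / P_in = 4700 / 6192 = 0.759 = 75.9%

75.9 %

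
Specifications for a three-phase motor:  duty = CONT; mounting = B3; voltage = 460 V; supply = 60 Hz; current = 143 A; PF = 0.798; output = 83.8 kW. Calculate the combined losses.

P_in = √3·V·I·cosφ = 1.732×460×143×0.798 = 90917 W
P_out = 83800 W
Losses = P_in − P_out = 90917 − 83800 = 7117 W

7.12 kW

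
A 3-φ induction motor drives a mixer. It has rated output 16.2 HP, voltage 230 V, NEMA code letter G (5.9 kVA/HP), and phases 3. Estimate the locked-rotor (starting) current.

S_LR = 5.9 × 16.2 = 95.58 kVA
I_LR = S_LR/(√3·V_L) = 95580/(1.732×230) = 240 A

240 A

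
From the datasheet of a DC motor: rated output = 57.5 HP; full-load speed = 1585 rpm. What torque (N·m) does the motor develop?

258 N·m

P_out = 57.5 × 746 = 42895 W
ω = 2π × 1585/60 = 166 rad/s
τ = P_out/ω = 42895/166 = 258 N·m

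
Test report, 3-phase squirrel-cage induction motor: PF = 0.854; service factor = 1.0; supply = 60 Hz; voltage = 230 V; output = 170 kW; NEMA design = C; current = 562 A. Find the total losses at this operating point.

21200 W

P_in = √3·V·I·cosφ = 1.732×230×562×0.854 = 191192 W
P_out = 170000 W
Losses = P_in − P_out = 191192 − 170000 = 21192 W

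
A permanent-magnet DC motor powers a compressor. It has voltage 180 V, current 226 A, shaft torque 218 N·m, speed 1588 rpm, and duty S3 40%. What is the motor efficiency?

ω = 2π × 1588/60 = 166.3 rad/s; P_out = τω = 218 × 166.3 = 36253 W
P_in = V·I = 180 × 226 = 40680 W
η = P_out / P_in = 36253 / 40680 = 0.891 = 89.1%

89.1 %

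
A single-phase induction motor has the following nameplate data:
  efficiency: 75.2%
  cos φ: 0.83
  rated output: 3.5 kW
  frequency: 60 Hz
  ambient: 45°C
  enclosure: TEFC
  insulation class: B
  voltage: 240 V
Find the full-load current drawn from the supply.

P_out = 3.5 kW = 3500 W
P_in = P_out / η = 3500 / 0.752 = 4654 W
I = P_in / (V·cosφ) = 4654 / (240 × 0.83) = 23.4 A

23.4 A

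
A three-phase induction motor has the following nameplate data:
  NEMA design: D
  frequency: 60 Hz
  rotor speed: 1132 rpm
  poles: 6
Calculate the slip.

n_s = 120f/p = 120×60/6 = 1200 rpm
s = (n_s − n)/n_s = (1200 − 1132)/1200 = 0.0567

5.7 %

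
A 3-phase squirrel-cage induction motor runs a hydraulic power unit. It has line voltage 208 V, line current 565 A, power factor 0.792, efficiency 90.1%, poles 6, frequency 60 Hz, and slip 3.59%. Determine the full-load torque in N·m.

P_in = √3·V·I·cosφ = 1.732 × 208 × 565 × 0.792 = 161207 W
P_out = η·P_in = 0.901 × 161207 = 145248 W
n_s = 120×60/6 = 1200 rpm; n = 1200×(1−0.0359) = 1157 rpm
ω = 2π×1157/60 = 121.2 rad/s
τ = P_out/ω = 145248/121.2 = 1200 N·m

1200 N·m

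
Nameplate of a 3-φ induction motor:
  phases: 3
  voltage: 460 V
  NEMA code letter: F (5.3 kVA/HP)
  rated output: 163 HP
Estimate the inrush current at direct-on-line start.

1080 A

S_LR = 5.3 × 163 = 863.9 kVA
I_LR = S_LR/(√3·V_L) = 863900/(1.732×460) = 1080 A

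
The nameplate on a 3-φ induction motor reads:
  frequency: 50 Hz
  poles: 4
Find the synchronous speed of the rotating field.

1500 rpm

n_s = 120f/p = 120×50/4 = 1500 rpm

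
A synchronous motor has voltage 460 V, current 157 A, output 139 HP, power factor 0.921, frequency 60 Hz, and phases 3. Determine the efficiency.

P_out = 139 × 746 = 103694 W
P_in = √3·V_L·I_L·cosφ = 1.732 × 460 × 157 × 0.921 = 115203 W
η = P_out / P_in = 103694 / 115203 = 0.900 = 90.0%

90.0 %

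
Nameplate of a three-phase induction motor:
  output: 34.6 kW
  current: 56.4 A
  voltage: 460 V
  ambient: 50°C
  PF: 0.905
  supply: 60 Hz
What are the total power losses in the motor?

6.07 kW

P_in = √3·V·I·cosφ = 1.732×460×56.4×0.905 = 40666 W
P_out = 34600 W
Losses = P_in − P_out = 40666 − 34600 = 6066 W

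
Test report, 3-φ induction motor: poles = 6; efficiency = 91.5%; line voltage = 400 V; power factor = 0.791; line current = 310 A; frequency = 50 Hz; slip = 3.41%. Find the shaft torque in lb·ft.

P_in = √3·V·I·cosφ = 1.732 × 400 × 310 × 0.791 = 169881 W
P_out = η·P_in = 0.915 × 169881 = 155441 W
n_s = 120×50/6 = 1000 rpm; n = 1000×(1−0.0341) = 966 rpm
ω = 2π×966/60 = 101.2 rad/s
τ = P_out/ω = 155441/101.2 = 1536 N·m
In lb·ft: 1536/1.356 = 1130 lb·ft

1130 lb·ft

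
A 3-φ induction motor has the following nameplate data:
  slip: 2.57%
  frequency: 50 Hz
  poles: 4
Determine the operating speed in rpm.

1461 rpm

n_s = 120f/p = 120×50/4 = 1500 rpm
n = n_s(1 − s) = 1500 × (1 − 0.0257) = 1461 rpm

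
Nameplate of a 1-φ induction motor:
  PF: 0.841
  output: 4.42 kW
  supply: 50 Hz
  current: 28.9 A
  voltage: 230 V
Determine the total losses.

1170 W

P_in = V·I·cosφ = 230×28.9×0.841 = 5590 W
P_out = 4420 W
Losses = P_in − P_out = 5590 − 4420 = 1170 W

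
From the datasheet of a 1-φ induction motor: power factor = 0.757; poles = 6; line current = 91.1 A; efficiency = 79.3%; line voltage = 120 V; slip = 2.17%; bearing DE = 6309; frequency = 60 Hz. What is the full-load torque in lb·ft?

P_in = V·I·cosφ = 120 × 91.1 × 0.757 = 8276 W
P_out = η·P_in = 0.793 × 8276 = 6563 W
n_s = 120×60/6 = 1200 rpm; n = 1200×(1−0.0217) = 1174 rpm
ω = 2π×1174/60 = 122.9 rad/s
τ = P_out/ω = 6563/122.9 = 53.4 N·m
In lb·ft: 53.4/1.356 = 39.4 lb·ft

39.4 lb·ft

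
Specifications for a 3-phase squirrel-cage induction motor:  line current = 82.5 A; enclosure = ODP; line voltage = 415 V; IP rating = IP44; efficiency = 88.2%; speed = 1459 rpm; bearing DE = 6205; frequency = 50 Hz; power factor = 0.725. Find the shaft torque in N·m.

248 N·m

P_in = √3·V·I·cosφ = 1.732 × 415 × 82.5 × 0.725 = 42992 W
P_out = η·P_in = 0.882 × 42992 = 37919 W
n = 1459 rpm
ω = 2π×1459/60 = 152.8 rad/s
τ = P_out/ω = 37919/152.8 = 248 N·m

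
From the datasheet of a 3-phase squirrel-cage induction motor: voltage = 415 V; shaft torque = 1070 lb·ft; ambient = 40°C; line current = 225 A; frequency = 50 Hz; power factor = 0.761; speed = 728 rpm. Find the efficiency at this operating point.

τ = 1070 lb·ft × 1.356 = 1451 N·m
ω = 2π × 728/60 = 76.24 rad/s; P_out = τω = 1451 × 76.24 = 110624 W
P_in = √3·V_L·I_L·cosφ = 1.732 × 415 × 225 × 0.761 = 123073 W
η = P_out / P_in = 110624 / 123073 = 0.899 = 89.9%

89.9 %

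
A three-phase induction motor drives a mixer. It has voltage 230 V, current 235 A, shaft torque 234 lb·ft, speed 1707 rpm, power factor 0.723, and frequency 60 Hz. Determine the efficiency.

τ = 234 lb·ft × 1.356 = 317.3 N·m
ω = 2π × 1707/60 = 178.8 rad/s; P_out = τω = 317.3 × 178.8 = 56733 W
P_in = √3·V_L·I_L·cosφ = 1.732 × 230 × 235 × 0.723 = 67683 W
η = P_out / P_in = 56733 / 67683 = 0.838 = 83.8%

83.8 %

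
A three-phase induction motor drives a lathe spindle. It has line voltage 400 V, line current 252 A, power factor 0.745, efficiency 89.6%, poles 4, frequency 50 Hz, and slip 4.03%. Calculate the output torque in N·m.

773 N·m

P_in = √3·V·I·cosφ = 1.732 × 400 × 252 × 0.745 = 130066 W
P_out = η·P_in = 0.896 × 130066 = 116539 W
n_s = 120×50/4 = 1500 rpm; n = 1500×(1−0.0403) = 1440 rpm
ω = 2π×1440/60 = 150.8 rad/s
τ = P_out/ω = 116539/150.8 = 773 N·m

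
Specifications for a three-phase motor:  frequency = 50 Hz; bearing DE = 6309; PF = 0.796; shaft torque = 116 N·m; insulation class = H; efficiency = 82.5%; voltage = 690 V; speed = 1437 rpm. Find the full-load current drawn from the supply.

22.2 A

ω = 2π×1437/60 = 150.5 rad/s; P_out = τω = 116 × 150.5 = 17458 W
P_in = P_out / η = 17458 / 0.825 = 21161 W
I_L = P_in / (√3·V_L·cosφ) = 21161 / (1.732 × 690 × 0.796) = 22.2 A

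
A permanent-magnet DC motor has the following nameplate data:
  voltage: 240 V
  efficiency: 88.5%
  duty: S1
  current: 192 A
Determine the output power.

P_in = V·I = 240 × 192 = 46080 W
P_out = η·P_in = 0.885 × 46080 = 40781 W

40.8 kW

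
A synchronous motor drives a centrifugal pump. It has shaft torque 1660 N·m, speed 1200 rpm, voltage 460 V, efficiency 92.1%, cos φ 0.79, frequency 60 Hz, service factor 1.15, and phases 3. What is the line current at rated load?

360 A

ω = 2π×1200/60 = 125.7 rad/s; P_out = τω = 1660 × 125.7 = 208662 W
P_in = P_out / η = 208662 / 0.921 = 226560 W
I_L = P_in / (√3·V_L·cosφ) = 226560 / (1.732 × 460 × 0.79) = 360 A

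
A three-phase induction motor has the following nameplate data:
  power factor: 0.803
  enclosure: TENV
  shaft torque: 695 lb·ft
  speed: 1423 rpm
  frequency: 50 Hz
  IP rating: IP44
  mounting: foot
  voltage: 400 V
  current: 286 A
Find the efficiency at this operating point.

88.3 %

τ = 695 lb·ft × 1.356 = 942.4 N·m
ω = 2π × 1423/60 = 149 rad/s; P_out = τω = 942.4 × 149 = 140418 W
P_in = √3·V_L·I_L·cosφ = 1.732 × 400 × 286 × 0.803 = 159107 W
η = P_out / P_in = 140418 / 159107 = 0.883 = 88.3%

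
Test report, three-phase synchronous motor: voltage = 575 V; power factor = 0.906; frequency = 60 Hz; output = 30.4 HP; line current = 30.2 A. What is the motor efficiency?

P_out = 30.4 × 746 = 22678 W
P_in = √3·V_L·I_L·cosφ = 1.732 × 575 × 30.2 × 0.906 = 27249 W
η = P_out / P_in = 22678 / 27249 = 0.832 = 83.2%

83.2 %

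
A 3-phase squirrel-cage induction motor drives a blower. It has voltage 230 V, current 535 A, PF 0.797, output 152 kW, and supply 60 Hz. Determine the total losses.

17900 W

P_in = √3·V·I·cosφ = 1.732×230×535×0.797 = 169859 W
P_out = 152000 W
Losses = P_in − P_out = 169859 − 152000 = 17859 W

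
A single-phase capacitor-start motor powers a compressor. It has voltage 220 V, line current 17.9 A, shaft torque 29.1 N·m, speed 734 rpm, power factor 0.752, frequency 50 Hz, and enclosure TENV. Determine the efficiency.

ω = 2π × 734/60 = 76.86 rad/s; P_out = τω = 29.1 × 76.86 = 2237 W
P_in = V·I·cosφ = 220 × 17.9 × 0.752 = 2961 W
η = P_out / P_in = 2237 / 2961 = 0.755 = 75.5%

75.5 %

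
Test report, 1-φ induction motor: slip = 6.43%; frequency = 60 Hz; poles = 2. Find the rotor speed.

3369 rpm

n_s = 120f/p = 120×60/2 = 3600 rpm
n = n_s(1 − s) = 3600 × (1 − 0.0643) = 3369 rpm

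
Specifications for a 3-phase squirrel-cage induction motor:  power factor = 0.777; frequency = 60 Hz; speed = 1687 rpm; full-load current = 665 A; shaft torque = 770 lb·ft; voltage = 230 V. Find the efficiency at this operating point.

89.6 %

τ = 770 lb·ft × 1.356 = 1044 N·m
ω = 2π × 1687/60 = 176.7 rad/s; P_out = τω = 1044 × 176.7 = 184475 W
P_in = √3·V_L·I_L·cosφ = 1.732 × 230 × 665 × 0.777 = 205835 W
η = P_out / P_in = 184475 / 205835 = 0.896 = 89.6%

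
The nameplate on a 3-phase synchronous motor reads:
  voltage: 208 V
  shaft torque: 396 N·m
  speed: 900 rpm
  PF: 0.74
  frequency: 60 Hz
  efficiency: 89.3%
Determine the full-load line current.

157 A

ω = 2π×900/60 = 94.25 rad/s; P_out = τω = 396 × 94.25 = 37323 W
P_in = P_out / η = 37323 / 0.893 = 41795 W
I_L = P_in / (√3·V_L·cosφ) = 41795 / (1.732 × 208 × 0.74) = 157 A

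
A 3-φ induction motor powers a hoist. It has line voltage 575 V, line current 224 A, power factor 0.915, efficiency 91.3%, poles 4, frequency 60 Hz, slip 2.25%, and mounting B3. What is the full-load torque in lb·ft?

746 lb·ft

P_in = √3·V·I·cosφ = 1.732 × 575 × 224 × 0.915 = 204120 W
P_out = η·P_in = 0.913 × 204120 = 186362 W
n_s = 120×60/4 = 1800 rpm; n = 1800×(1−0.0225) = 1760 rpm
ω = 2π×1760/60 = 184.3 rad/s
τ = P_out/ω = 186362/184.3 = 1011 N·m
In lb·ft: 1011/1.356 = 746 lb·ft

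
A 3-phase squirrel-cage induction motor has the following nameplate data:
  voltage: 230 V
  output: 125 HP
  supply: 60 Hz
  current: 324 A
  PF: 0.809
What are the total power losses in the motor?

P_in = √3·V·I·cosφ = 1.732×230×324×0.809 = 104417 W
P_out = 125×746 = 93250 W
Losses = P_in − P_out = 104417 − 93250 = 11167 W

11200 W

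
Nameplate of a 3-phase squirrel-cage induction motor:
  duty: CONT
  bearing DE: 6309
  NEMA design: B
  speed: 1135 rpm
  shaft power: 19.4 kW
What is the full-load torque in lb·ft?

120 lb·ft

ω = 2π × 1135/60 = 118.9 rad/s
τ = P/ω = 19400/118.9 = 163.2 N·m
In lb·ft: 163.2/1.356 = 120 lb·ft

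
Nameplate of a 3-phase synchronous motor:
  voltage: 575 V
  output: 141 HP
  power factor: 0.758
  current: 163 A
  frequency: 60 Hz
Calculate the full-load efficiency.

P_out = 141 × 746 = 105186 W
P_in = √3·V_L·I_L·cosφ = 1.732 × 575 × 163 × 0.758 = 123047 W
η = P_out / P_in = 105186 / 123047 = 0.855 = 85.5%

85.5 %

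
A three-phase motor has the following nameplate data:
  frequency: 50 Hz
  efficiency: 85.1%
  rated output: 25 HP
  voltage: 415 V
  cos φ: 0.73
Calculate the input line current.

41.8 A

P_out = 25 × 746 = 18650 W
P_in = P_out / η = 18650 / 0.851 = 21915 W
I_L = P_in / (√3·V_L·cosφ) = 21915 / (1.732 × 415 × 0.73) = 41.8 A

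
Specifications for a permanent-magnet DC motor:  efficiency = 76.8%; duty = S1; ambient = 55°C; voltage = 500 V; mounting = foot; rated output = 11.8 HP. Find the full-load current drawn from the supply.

22.9 A

P_out = 11.8 × 746 = 8803 W
P_in = P_out / η = 8803 / 0.768 = 11462 W
I = P_in / V = 11462 / 500 = 22.9 A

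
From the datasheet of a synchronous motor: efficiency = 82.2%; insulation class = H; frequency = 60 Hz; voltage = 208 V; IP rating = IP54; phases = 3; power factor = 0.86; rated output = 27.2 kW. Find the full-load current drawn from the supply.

P_out = 27.2 kW = 27200 W
P_in = P_out / η = 27200 / 0.822 = 33090 W
I_L = P_in / (√3·V_L·cosφ) = 33090 / (1.732 × 208 × 0.86) = 107 A

107 A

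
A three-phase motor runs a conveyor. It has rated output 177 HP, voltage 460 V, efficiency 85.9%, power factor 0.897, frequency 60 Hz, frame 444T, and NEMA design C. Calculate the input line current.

215 A

P_out = 177 × 746 = 132042 W
P_in = P_out / η = 132042 / 0.859 = 153716 W
I_L = P_in / (√3·V_L·cosφ) = 153716 / (1.732 × 460 × 0.897) = 215 A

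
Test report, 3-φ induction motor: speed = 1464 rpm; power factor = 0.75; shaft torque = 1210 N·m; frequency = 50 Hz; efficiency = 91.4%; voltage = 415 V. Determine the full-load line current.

376 A

ω = 2π×1464/60 = 153.3 rad/s; P_out = τω = 1210 × 153.3 = 185493 W
P_in = P_out / η = 185493 / 0.914 = 202946 W
I_L = P_in / (√3·V_L·cosφ) = 202946 / (1.732 × 415 × 0.75) = 376 A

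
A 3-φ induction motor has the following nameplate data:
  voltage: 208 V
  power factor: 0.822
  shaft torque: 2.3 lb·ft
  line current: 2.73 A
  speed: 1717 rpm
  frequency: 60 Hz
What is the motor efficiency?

τ = 2.3 lb·ft × 1.356 = 3.119 N·m
ω = 2π × 1717/60 = 179.8 rad/s; P_out = τω = 3.119 × 179.8 = 561 W
P_in = √3·V_L·I_L·cosφ = 1.732 × 208 × 2.73 × 0.822 = 808 W
η = P_out / P_in = 561 / 808 = 0.694 = 69.4%

69.4 %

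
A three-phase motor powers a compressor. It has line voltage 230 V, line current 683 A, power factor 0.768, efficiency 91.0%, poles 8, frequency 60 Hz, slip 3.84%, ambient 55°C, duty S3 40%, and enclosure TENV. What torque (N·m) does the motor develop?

P_in = √3·V·I·cosφ = 1.732 × 230 × 683 × 0.768 = 208957 W
P_out = η·P_in = 0.91 × 208957 = 190151 W
n_s = 120×60/8 = 900 rpm; n = 900×(1−0.0384) = 865 rpm
ω = 2π×865/60 = 90.58 rad/s
τ = P_out/ω = 190151/90.58 = 2100 N·m

2100 N·m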